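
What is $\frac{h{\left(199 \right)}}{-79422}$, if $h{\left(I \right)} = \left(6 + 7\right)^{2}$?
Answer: $- \frac{169}{79422} \approx -0.0021279$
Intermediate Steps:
$h{\left(I \right)} = 169$ ($h{\left(I \right)} = 13^{2} = 169$)
$\frac{h{\left(199 \right)}}{-79422} = \frac{169}{-79422} = 169 \left(- \frac{1}{79422}\right) = - \frac{169}{79422}$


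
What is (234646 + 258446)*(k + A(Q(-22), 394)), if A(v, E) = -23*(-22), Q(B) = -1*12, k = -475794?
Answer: -234360710496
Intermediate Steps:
Q(B) = -12
A(v, E) = 506
(234646 + 258446)*(k + A(Q(-22), 394)) = (234646 + 258446)*(-475794 + 506) = 493092*(-475288) = -234360710496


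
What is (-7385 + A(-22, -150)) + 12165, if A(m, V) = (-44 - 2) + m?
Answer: 4712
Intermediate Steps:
A(m, V) = -46 + m
(-7385 + A(-22, -150)) + 12165 = (-7385 + (-46 - 22)) + 12165 = (-7385 - 68) + 12165 = -7453 + 12165 = 4712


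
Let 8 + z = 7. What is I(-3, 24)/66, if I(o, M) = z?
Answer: -1/66 ≈ -0.015152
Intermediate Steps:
z = -1 (z = -8 + 7 = -1)
I(o, M) = -1
I(-3, 24)/66 = -1/66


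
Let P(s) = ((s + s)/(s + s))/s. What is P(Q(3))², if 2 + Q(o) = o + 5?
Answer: 1/36 ≈ 0.027778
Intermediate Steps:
Q(o) = 3 + o (Q(o) = -2 + (o + 5) = -2 + (5 + o) = 3 + o)
P(s) = 1/s (P(s) = ((2*s)/((2*s)))/s = ((2*s)*(1/(2*s)))/s = 1/s)
P(Q(3))² = (1/(3 + 3))² = (1/6)² = (⅙)² = 1/36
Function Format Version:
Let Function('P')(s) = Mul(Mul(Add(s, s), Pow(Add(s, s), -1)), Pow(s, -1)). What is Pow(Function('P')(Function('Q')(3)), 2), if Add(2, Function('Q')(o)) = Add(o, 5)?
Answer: Rational(1, 36) ≈ 0.027778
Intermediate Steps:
Function('Q')(o) = Add(3, o) (Function('Q')(o) = Add(-2, Add(o, 5)) = Add(-2, Add(5, o)) = Add(3, o))
Function('P')(s) = Pow(s, -1) (Function('P')(s) = Mul(Mul(Mul(2, s), Pow(Mul(2, s), -1)), Pow(s, -1)) = Mul(Mul(Mul(2, s), Mul(Rational(1, 2), Pow(s, -1))), Pow(s, -1)) = Mul(1, Pow(s, -1)) = Pow(s, -1))
Pow(Function('P')(Function('Q')(3)), 2) = Pow(Pow(Add(3, 3), -1), 2) = Pow(Pow(6, -1), 2) = Pow(Rational(1, 6), 2) = Rational(1, 36)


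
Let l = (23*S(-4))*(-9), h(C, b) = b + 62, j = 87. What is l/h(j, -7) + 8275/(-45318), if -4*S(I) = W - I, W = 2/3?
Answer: 5244586/1246245 ≈ 4.2083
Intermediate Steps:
W = ⅔ (W = 2*(⅓) = ⅔ ≈ 0.66667)
S(I) = -⅙ + I/4 (S(I) = -(⅔ - I)/4 = -⅙ + I/4)
h(C, b) = 62 + b
l = 483/2 (l = (23*(-⅙ + (¼)*(-4)))*(-9) = (23*(-⅙ - 1))*(-9) = (23*(-7/6))*(-9) = -161/6*(-9) = 483/2 ≈ 241.50)
l/h(j, -7) + 8275/(-45318) = 483/(2*(62 - 7)) + 8275/(-45318) = (483/2)/55 + 8275*(-1/45318) = (483/2)*(1/55) - 8275/45318 = 483/110 - 8275/45318 = 5244586/1246245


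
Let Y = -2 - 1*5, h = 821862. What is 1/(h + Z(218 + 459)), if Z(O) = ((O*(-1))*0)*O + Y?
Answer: 1/821855 ≈ 1.2168e-6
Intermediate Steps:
Y = -7 (Y = -2 - 5 = -7)
Z(O) = -7 (Z(O) = ((O*(-1))*0)*O - 7 = (-O*0)*O - 7 = 0*O - 7 = 0 - 7 = -7)
1/(h + Z(218 + 459)) = 1/(821862 - 7) = 1/821855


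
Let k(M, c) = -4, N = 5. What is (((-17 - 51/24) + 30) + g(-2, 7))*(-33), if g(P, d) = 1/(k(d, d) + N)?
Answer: -3135/8 ≈ -391.88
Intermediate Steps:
g(P, d) = 1 (g(P, d) = 1/(-4 + 5) = 1/1 = 1)
(((-17 - 51/24) + 30) + g(-2, 7))*(-33) = (((-17 - 51/24) + 30) + 1)*(-33) = (((-17 - 51*1/24) + 30) + 1)*(-33) = (((-17 - 17/8) + 30) + 1)*(-33) = ((-153/8 + 30) + 1)*(-33) = (87/8 + 1)*(-33) = (95/8)*(-33) = -3135/8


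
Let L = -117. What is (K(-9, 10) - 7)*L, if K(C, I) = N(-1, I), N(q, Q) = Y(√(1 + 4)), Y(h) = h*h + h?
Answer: 234 - 117*√5 ≈ -27.620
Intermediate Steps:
Y(h) = h + h² (Y(h) = h² + h = h + h²)
N(q, Q) = √5*(1 + √5) (N(q, Q) = √(1 + 4)*(1 + √(1 + 4)) = √5*(1 + √5))
K(C, I) = 5 + √5
(K(-9, 10) - 7)*L = ((5 + √5) - 7)*(-117) = (-2 + √5)*(-117) = 234 - 117*√5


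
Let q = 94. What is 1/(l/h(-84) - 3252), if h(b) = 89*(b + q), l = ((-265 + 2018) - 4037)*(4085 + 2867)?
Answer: -445/9386324 ≈ -4.7409e-5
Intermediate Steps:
l = -15878368 (l = (1753 - 4037)*6952 = -2284*6952 = -15878368)
h(b) = 8366 + 89*b (h(b) = 89*(b + 94) = 89*(94 + b) = 8366 + 89*b)
1/(l/h(-84) - 3252) = 1/(-15878368/(8366 + 89*(-84)) - 3252) = 1/(-15878368/(8366 - 7476) - 3252) = 1/(-15878368/890 - 3252) = 1/(-15878368*1/890 - 3252) = 1/(-7939184/445 - 3252) = 1/(-9386324/445) = -445/9386324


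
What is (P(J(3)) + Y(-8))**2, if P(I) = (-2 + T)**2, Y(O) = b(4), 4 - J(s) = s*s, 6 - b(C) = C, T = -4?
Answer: 1444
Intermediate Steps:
b(C) = 6 - C
J(s) = 4 - s**2 (J(s) = 4 - s*s = 4 - s**2)
Y(O) = 2 (Y(O) = 6 - 1*4 = 6 - 4 = 2)
P(I) = 36 (P(I) = (-2 - 4)**2 = (-6)**2 = 36)
(P(J(3)) + Y(-8))**2 = (36 + 2)**2 = 38**2 = 1444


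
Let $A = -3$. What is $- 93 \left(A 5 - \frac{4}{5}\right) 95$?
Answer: $139593$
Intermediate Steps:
$- 93 \left(A 5 - \frac{4}{5}\right) 95 = - 93 \left(\left(-3\right) 5 - \frac{4}{5}\right) 95 = - 93 \left(-15 - \frac{4}{5}\right) 95 = \left(-93\right) \left(- \frac{79}{5}\right) 95 = \frac{7347}{5} \cdot 95 = 139593$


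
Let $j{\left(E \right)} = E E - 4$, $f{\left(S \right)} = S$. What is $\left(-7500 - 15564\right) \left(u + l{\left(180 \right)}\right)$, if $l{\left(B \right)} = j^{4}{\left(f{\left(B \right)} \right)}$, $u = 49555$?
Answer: $-25403888069666676239304$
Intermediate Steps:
$j{\left(E \right)} = -4 + E^{2}$ ($j{\left(E \right)} = E^{2} - 4 = -4 + E^{2}$)
$l{\left(B \right)} = \left(-4 + B^{2}\right)^{4}$
$\left(-7500 - 15564\right) \left(u + l{\left(180 \right)}\right) = \left(-7500 - 15564\right) \left(49555 + \left(-4 + 180^{2}\right)^{4}\right) = - 23064 \left(49555 + \left(-4 + 32400\right)^{4}\right) = - 23064 \left(49555 + 32396^{4}\right) = - 23064 \left(49555 + 1101451962784665856\right) = \left(-23064\right) 1101451962784715411 = -25403888069666676239304$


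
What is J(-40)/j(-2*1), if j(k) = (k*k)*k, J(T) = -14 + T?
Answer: 27/4 ≈ 6.7500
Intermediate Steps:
j(k) = k³ (j(k) = k²*k = k³)
J(-40)/j(-2*1) = (-14 - 40)/((-2*1)³) = -54/((-2)³) = -54/(-8) = -54*(-⅛) = 27/4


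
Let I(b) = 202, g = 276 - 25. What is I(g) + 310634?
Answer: 310836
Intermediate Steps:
g = 251
I(g) + 310634 = 202 + 310634 = 310836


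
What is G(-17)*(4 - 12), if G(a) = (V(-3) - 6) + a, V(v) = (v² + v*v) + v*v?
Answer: -32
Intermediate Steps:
V(v) = 3*v² (V(v) = (v² + v²) + v² = 2*v² + v² = 3*v²)
G(a) = 21 + a (G(a) = (3*(-3)² - 6) + a = (3*9 - 6) + a = (27 - 6) + a = 21 + a)
G(-17)*(4 - 12) = (21 - 17)*(4 - 12) = 4*(-8) = -32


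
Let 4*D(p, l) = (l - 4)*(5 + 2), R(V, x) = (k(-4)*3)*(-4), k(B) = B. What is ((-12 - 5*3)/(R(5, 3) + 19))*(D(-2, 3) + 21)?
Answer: -2079/268 ≈ -7.7575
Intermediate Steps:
R(V, x) = 48 (R(V, x) = -4*3*(-4) = -12*(-4) = 48)
D(p, l) = -7 + 7*l/4 (D(p, l) = ((l - 4)*(5 + 2))/4 = ((-4 + l)*7)/4 = (-28 + 7*l)/4 = -7 + 7*l/4)
((-12 - 5*3)/(R(5, 3) + 19))*(D(-2, 3) + 21) = ((-12 - 5*3)/(48 + 19))*((-7 + (7/4)*3) + 21) = ((-12 - 15)/67)*((-7 + 21/4) + 21) = (-27*1/67)*(-7/4 + 21) = -27/67*77/4 = -2079/268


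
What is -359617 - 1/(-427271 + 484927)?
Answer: -20734077753/57656 ≈ -3.5962e+5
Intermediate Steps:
-359617 - 1/(-427271 + 484927) = -359617 - 1/57656 = -20734077753/57656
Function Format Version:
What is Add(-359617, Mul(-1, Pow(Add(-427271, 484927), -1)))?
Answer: Rational(-20734077753, 57656) ≈ -3.5962e+5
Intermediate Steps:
Add(-359617, Mul(-1, Pow(Add(-427271, 484927), -1))) = Add(-359617, Mul(-1, Pow(57656, -1))) = Add(-359617, Mul(-1, Rational(1, 57656))) = Add(-359617, Rational(-1, 57656)) = Rational(-20734077753, 57656)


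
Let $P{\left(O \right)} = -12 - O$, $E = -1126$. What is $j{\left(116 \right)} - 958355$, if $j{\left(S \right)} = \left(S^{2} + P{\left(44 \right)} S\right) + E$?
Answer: $-952521$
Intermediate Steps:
$j{\left(S \right)} = -1126 + S^{2} - 56 S$ ($j{\left(S \right)} = \left(S^{2} + \left(-12 - 44\right) S\right) - 1126 = \left(S^{2} - 56 S\right) - 1126 = -1126 + S^{2} - 56 S$)
$j{\left(116 \right)} - 958355 = \left(-1126 + 116^{2} - 6496\right) - 958355 = \left(-1126 + 13456 - 6496\right) - 958355 = 5834 - 958355 = -952521$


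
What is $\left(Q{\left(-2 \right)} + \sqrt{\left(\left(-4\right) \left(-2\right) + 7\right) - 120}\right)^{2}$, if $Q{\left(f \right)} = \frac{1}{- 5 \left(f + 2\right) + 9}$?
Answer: $- \frac{8504}{81} + \frac{2 i \sqrt{105}}{9} \approx -104.99 + 2.2771 i$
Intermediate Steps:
$Q{\left(f \right)} = \frac{1}{-1 - 5 f}$ ($Q{\left(f \right)} = \frac{1}{- 5 \left(2 + f\right) + 9} = \frac{1}{\left(-10 - 5 f\right) + 9} = \frac{1}{-1 - 5 f}$)
$\left(Q{\left(-2 \right)} + \sqrt{\left(\left(-4\right) \left(-2\right) + 7\right) - 120}\right)^{2} = \left(- \frac{1}{1 + 5 \left(-2\right)} + \sqrt{\left(\left(-4\right) \left(-2\right) + 7\right) - 120}\right)^{2} = \left(- \frac{1}{1 - 10} + \sqrt{\left(8 + 7\right) - 120}\right)^{2} = \left(- \frac{1}{-9} + \sqrt{15 - 120}\right)^{2} = \left(\left(-1\right) \left(- \frac{1}{9}\right) + \sqrt{-105}\right)^{2} = \left(\frac{1}{9} + i \sqrt{105}\right)^{2}$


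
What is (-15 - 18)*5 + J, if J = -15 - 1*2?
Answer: -182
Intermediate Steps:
J = -17 (J = -15 - 2 = -17)
(-15 - 18)*5 + J = (-15 - 18)*5 - 17 = -33*5 - 17 = -165 - 17 = -182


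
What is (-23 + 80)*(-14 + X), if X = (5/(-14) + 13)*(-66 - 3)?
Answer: -707313/14 ≈ -50522.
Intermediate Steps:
X = -12213/14 (X = (5*(-1/14) + 13)*(-69) = (-5/14 + 13)*(-69) = (177/14)*(-69) = -12213/14 ≈ -872.36)
(-23 + 80)*(-14 + X) = (-23 + 80)*(-14 - 12213/14) = 57*(-12409/14) = -707313/14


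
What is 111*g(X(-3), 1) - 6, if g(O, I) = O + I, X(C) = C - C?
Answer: 105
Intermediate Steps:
X(C) = 0
g(O, I) = I + O
111*g(X(-3), 1) - 6 = 111*(1 + 0) - 6 = 111*1 - 6 = 111 - 6 = 105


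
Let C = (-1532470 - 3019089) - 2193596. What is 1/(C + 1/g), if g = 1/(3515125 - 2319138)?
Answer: -1/5549168 ≈ -1.8021e-7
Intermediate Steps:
C = -6745155 (C = -4551559 - 2193596 = -6745155)
g = 1/1195987 ≈ 8.3613e-7
1/(C + 1/g) = 1/(-6745155 + 1/(1/1195987)) = 1/(-6745155 + 1195987) = 1/(-5549168) = -1/5549168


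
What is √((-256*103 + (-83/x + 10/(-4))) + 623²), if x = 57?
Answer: √4701394542/114 ≈ 601.46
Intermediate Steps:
√((-256*103 + (-83/x + 10/(-4))) + 623²) = √((-256*103 + (-83/57 + 10/(-4))) + 623²) = √((-26368 + (-83*1/57 + 10*(-¼))) + 388129) = √((-26368 + (-83/57 - 5/2)) + 388129) = √((-26368 - 451/114) + 388129) = √(-3006403/114 + 388129) = √(41240303/114) = √4701394542/114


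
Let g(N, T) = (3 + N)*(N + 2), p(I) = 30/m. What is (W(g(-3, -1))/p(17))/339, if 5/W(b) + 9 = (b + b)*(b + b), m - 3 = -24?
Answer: 7/6102 ≈ 0.0011472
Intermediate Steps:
m = -21 (m = 3 - 24 = -21)
p(I) = -10/7 (p(I) = 30/(-21) = 30*(-1/21) = -10/7)
g(N, T) = (2 + N)*(3 + N) (g(N, T) = (3 + N)*(2 + N) = (2 + N)*(3 + N))
W(b) = 5/(-9 + 4*b²) (W(b) = 5/(-9 + (b + b)*(b + b)) = 5/(-9 + (2*b)*(2*b)) = 5/(-9 + 4*b²))
(W(g(-3, -1))/p(17))/339 = ((5/(-9 + 4*(6 + (-3)² + 5*(-3))²))/(-10/7))/339 = ((5/(-9 + 4*(6 + 9 - 15)²))*(-7/10))*(1/339) = ((5/(-9 + 4*0²))*(-7/10))*(1/339) = ((5/(-9 + 4*0))*(-7/10))*(1/339) = ((5/(-9 + 0))*(-7/10))*(1/339) = ((5/(-9))*(-7/10))*(1/339) = ((5*(-⅑))*(-7/10))*(1/339) = -5/9*(-7/10)*(1/339) = (7/18)*(1/339) = 7/6102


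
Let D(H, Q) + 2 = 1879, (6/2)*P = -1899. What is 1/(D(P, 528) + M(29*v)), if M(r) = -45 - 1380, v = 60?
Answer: 1/452 ≈ 0.0022124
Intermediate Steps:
P = -633 (P = (1/3)*(-1899) = -633)
D(H, Q) = 1877 (D(H, Q) = -2 + 1879 = 1877)
M(r) = -1425
1/(D(P, 528) + M(29*v)) = 1/(1877 - 1425) = 1/452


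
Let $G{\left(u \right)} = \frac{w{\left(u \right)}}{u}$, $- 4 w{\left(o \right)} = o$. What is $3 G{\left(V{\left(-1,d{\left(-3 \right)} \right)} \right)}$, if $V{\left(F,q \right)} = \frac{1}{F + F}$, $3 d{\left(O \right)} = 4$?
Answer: $- \frac{3}{4} \approx -0.75$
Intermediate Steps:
$d{\left(O \right)} = \frac{4}{3}$ ($d{\left(O \right)} = \frac{1}{3} \cdot 4 = \frac{4}{3}$)
$w{\left(o \right)} = - \frac{o}{4}$
$V{\left(F,q \right)} = \frac{1}{2 F}$
$G{\left(u \right)} = - \frac{1}{4}$ ($G{\left(u \right)} = \frac{\left(- \frac{1}{4}\right) u}{u} = - \frac{1}{4}$)
$3 G{\left(V{\left(-1,d{\left(-3 \right)} \right)} \right)} = 3 \left(- \frac{1}{4}\right) = - \frac{3}{4}$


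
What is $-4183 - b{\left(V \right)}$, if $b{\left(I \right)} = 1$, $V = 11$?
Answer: $-4184$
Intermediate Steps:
$-4183 - b{\left(V \right)} = -4183 - 1 = -4184$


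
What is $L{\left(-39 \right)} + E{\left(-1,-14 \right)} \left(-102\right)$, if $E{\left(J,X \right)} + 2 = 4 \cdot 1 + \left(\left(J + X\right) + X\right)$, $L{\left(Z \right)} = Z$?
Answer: $2715$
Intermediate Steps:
$E{\left(J,X \right)} = 2 + J + 2 X$ ($E{\left(J,X \right)} = -2 + \left(4 \cdot 1 + \left(\left(J + X\right) + X\right)\right) = -2 + \left(4 + \left(J + 2 X\right)\right) = -2 + \left(4 + J + 2 X\right) = 2 + J + 2 X$)
$L{\left(-39 \right)} + E{\left(-1,-14 \right)} \left(-102\right) = -39 + \left(2 - 1 + 2 \left(-14\right)\right) \left(-102\right) = -39 + \left(2 - 1 - 28\right) \left(-102\right) = -39 - -2754 = -39 + 2754 = 2715$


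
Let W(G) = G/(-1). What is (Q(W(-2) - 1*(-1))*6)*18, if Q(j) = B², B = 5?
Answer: 2700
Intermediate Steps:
W(G) = -G (W(G) = G*(-1) = -G)
Q(j) = 25 (Q(j) = 5² = 25)
(Q(W(-2) - 1*(-1))*6)*18 = (25*6)*18 = 150*18 = 2700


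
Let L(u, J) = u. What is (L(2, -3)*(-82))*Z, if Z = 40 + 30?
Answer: -11480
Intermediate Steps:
Z = 70
(L(2, -3)*(-82))*Z = (2*(-82))*70 = -164*70 = -11480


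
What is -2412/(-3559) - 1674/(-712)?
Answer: 3837555/1267004 ≈ 3.0288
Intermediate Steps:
-2412/(-3559) - 1674/(-712) = -2412*(-1/3559) - 1674*(-1/712) = 2412/3559 + 837/356 = 3837555/1267004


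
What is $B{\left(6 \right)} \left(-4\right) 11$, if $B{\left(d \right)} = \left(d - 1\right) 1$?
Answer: $-220$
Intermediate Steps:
$B{\left(d \right)} = -1 + d$ ($B{\left(d \right)} = \left(-1 + d\right) 1 = -1 + d$)
$B{\left(6 \right)} \left(-4\right) 11 = \left(-1 + 6\right) \left(-4\right) 11 = 5 \left(-4\right) 11 = \left(-20\right) 11 = -220$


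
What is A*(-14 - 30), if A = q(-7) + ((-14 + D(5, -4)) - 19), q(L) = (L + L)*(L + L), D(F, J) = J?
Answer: -6996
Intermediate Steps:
q(L) = 4*L**2 (q(L) = (2*L)*(2*L) = 4*L**2)
A = 159 (A = 4*(-7)**2 + ((-14 - 4) - 19) = 4*49 + (-18 - 19) = 196 - 37 = 159)
A*(-14 - 30) = 159*(-14 - 30) = 159*(-44) = -6996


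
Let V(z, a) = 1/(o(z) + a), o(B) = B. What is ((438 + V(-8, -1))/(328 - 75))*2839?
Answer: 11188499/2277 ≈ 4913.7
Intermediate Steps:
V(z, a) = 1/(a + z) (V(z, a) = 1/(z + a) = 1/(a + z))
((438 + V(-8, -1))/(328 - 75))*2839 = ((438 + 1/(-1 - 8))/(328 - 75))*2839 = ((438 + 1/(-9))/253)*2839 = ((438 - 1/9)*(1/253))*2839 = ((3941/9)*(1/253))*2839 = (3941/2277)*2839 = 11188499/2277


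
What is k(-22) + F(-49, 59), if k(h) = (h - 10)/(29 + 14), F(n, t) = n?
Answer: -2139/43 ≈ -49.744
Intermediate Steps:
k(h) = -10/43 + h/43 (k(h) = (-10 + h)/43 = (-10 + h)*(1/43) = -10/43 + h/43)
k(-22) + F(-49, 59) = (-10/43 + (1/43)*(-22)) - 49 = (-10/43 - 22/43) - 49 = -32/43 - 49 = -2139/43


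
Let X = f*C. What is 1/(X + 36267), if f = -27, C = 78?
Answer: 1/34161 ≈ 2.9273e-5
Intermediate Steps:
X = -2106 (X = -27*78 = -2106)
1/(X + 36267) = 1/(-2106 + 36267) = 1/34161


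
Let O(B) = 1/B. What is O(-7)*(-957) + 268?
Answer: 2833/7 ≈ 404.71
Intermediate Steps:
O(-7)*(-957) + 268 = -957/(-7) + 268 = -⅐*(-957) + 268 = 957/7 + 268 = 2833/7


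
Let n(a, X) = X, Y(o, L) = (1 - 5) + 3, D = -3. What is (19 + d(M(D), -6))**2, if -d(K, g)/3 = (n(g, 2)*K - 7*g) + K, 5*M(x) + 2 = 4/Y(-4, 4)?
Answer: 231361/25 ≈ 9254.4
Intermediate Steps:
Y(o, L) = -1 (Y(o, L) = -4 + 3 = -1)
M(x) = -6/5 (M(x) = -2/5 + (4/(-1))/5 = -2/5 + (4*(-1))/5 = -2/5 + (1/5)*(-4) = -2/5 - 4/5 = -6/5)
d(K, g) = -9*K + 21*g (d(K, g) = -3*((2*K - 7*g) + K) = -3*((-7*g + 2*K) + K) = -3*(-7*g + 3*K) = -9*K + 21*g)
(19 + d(M(D), -6))**2 = (19 + (-9*(-6/5) + 21*(-6)))**2 = (19 + (54/5 - 126))**2 = (19 - 576/5)**2 = (-481/5)**2 = 231361/25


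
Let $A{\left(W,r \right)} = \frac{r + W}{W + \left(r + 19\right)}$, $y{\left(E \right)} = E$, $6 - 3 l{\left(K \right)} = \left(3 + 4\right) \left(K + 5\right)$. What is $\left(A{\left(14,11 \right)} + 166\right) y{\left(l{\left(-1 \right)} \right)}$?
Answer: $- \frac{2443}{2} \approx -1221.5$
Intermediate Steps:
$l{\left(K \right)} = - \frac{29}{3} - \frac{7 K}{3}$ ($l{\left(K \right)} = 2 - \frac{\left(3 + 4\right) \left(K + 5\right)}{3} = 2 - \frac{7 \left(5 + K\right)}{3} = 2 - \frac{35 + 7 K}{3} = 2 - \left(\frac{35}{3} + \frac{7 K}{3}\right) = - \frac{29}{3} - \frac{7 K}{3}$)
$A{\left(W,r \right)} = \frac{W + r}{19 + W + r}$ ($A{\left(W,r \right)} = \frac{W + r}{W + \left(19 + r\right)} = \frac{W + r}{19 + W + r}$)
$\left(A{\left(14,11 \right)} + 166\right) y{\left(l{\left(-1 \right)} \right)} = \left(\frac{14 + 11}{19 + 14 + 11} + 166\right) \left(- \frac{29}{3} - - \frac{7}{3}\right) = \left(\frac{1}{44} \cdot 25 + 166\right) \left(- \frac{29}{3} + \frac{7}{3}\right) = \left(\frac{1}{44} \cdot 25 + 166\right) \left(- \frac{22}{3}\right) = \left(\frac{25}{44} + 166\right) \left(- \frac{22}{3}\right) = \frac{7329}{44} \left(- \frac{22}{3}\right) = - \frac{2443}{2}$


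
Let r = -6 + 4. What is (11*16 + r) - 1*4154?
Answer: -3980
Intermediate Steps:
r = -2
(11*16 + r) - 1*4154 = (11*16 - 2) - 1*4154 = (176 - 2) - 4154 = 174 - 4154 = -3980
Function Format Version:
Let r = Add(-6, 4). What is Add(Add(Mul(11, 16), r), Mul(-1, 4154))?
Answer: -3980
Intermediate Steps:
r = -2
Add(Add(Mul(11, 16), r), Mul(-1, 4154)) = Add(Add(Mul(11, 16), -2), Mul(-1, 4154)) = Add(Add(176, -2), -4154) = Add(174, -4154) = -3980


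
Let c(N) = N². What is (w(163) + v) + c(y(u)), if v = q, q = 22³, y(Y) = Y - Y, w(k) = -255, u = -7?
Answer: 10393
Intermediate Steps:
y(Y) = 0
q = 10648
v = 10648
(w(163) + v) + c(y(u)) = (-255 + 10648) + 0² = 10393 + 0 = 10393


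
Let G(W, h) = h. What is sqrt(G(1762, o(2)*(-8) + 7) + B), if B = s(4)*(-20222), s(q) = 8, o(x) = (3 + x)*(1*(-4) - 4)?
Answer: I*sqrt(161449) ≈ 401.81*I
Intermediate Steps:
o(x) = -24 - 8*x (o(x) = (3 + x)*(-4 - 4) = (3 + x)*(-8) = -24 - 8*x)
B = -161776 (B = 8*(-20222) = -161776)
sqrt(G(1762, o(2)*(-8) + 7) + B) = sqrt(((-24 - 8*2)*(-8) + 7) - 161776) = sqrt(((-24 - 16)*(-8) + 7) - 161776) = sqrt((-40*(-8) + 7) - 161776) = sqrt((320 + 7) - 161776) = sqrt(327 - 161776) = sqrt(-161449) = I*sqrt(161449)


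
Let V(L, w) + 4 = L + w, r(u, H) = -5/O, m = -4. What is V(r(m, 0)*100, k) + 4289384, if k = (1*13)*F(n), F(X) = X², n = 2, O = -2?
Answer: 4289682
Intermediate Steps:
r(u, H) = 5/2 (r(u, H) = -5/(-2) = -5*(-½) = 5/2)
k = 52 (k = (1*13)*2² = 13*4 = 52)
V(L, w) = -4 + L + w (V(L, w) = -4 + (L + w) = -4 + L + w)
V(r(m, 0)*100, k) + 4289384 = (-4 + (5/2)*100 + 52) + 4289384 = (-4 + 250 + 52) + 4289384 = 298 + 4289384 = 4289682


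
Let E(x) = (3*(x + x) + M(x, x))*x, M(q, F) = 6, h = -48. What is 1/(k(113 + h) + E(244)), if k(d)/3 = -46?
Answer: 1/358542 ≈ 2.7891e-6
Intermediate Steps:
k(d) = -138 (k(d) = 3*(-46) = -138)
E(x) = x*(6 + 6*x) (E(x) = (3*(x + x) + 6)*x = (3*(2*x) + 6)*x = (6*x + 6)*x = (6 + 6*x)*x = x*(6 + 6*x))
1/(k(113 + h) + E(244)) = 1/(-138 + 6*244*(1 + 244)) = 1/(-138 + 6*244*245) = 1/(-138 + 358680) = 1/358542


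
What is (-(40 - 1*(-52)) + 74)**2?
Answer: 324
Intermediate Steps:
(-(40 - 1*(-52)) + 74)**2 = (-(40 + 52) + 74)**2 = (-1*92 + 74)**2 = (-92 + 74)**2 = (-18)**2 = 324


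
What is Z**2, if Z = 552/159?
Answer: 33856/2809 ≈ 12.053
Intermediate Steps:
Z = 184/53 (Z = 552*(1/159) = 184/53 ≈ 3.4717)
Z**2 = (184/53)**2 = 33856/2809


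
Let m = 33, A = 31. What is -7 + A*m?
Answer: 1016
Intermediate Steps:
-7 + A*m = -7 + 31*33 = -7 + 1023 = 1016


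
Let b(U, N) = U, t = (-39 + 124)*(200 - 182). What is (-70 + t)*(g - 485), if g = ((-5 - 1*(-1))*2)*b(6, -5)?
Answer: -778180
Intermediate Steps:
t = 1530 (t = 85*18 = 1530)
g = -48 (g = ((-5 - 1*(-1))*2)*6 = ((-5 + 1)*2)*6 = -4*2*6 = -8*6 = -48)
(-70 + t)*(g - 485) = (-70 + 1530)*(-48 - 485) = 1460*(-533) = -778180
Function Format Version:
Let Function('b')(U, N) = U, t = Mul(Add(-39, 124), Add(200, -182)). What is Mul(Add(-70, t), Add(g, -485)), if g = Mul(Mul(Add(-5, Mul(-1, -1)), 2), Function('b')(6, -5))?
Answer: -778180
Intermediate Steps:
t = 1530 (t = Mul(85, 18) = 1530)
g = -48 (g = Mul(Mul(Add(-5, Mul(-1, -1)), 2), 6) = Mul(Mul(Add(-5, 1), 2), 6) = Mul(Mul(-4, 2), 6) = Mul(-8, 6) = -48)
Mul(Add(-70, t), Add(g, -485)) = Mul(Add(-70, 1530), Add(-48, -485)) = Mul(1460, -533) = -778180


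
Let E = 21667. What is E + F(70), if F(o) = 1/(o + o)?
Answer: 3033381/140 ≈ 21667.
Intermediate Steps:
F(o) = 1/(2*o)
E + F(70) = 21667 + (½)/70 = 21667 + (½)*(1/70) = 21667 + 1/140 = 3033381/140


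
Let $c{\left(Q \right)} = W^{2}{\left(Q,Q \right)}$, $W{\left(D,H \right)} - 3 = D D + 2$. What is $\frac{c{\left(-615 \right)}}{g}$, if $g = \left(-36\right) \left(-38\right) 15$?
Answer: $\frac{7152896645}{1026} \approx 6.9716 \cdot 10^{6}$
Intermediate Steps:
$W{\left(D,H \right)} = 5 + D^{2}$ ($W{\left(D,H \right)} = 3 + \left(D D + 2\right) = 3 + \left(D^{2} + 2\right) = 3 + \left(2 + D^{2}\right) = 5 + D^{2}$)
$c{\left(Q \right)} = \left(5 + Q^{2}\right)^{2}$
$g = 20520$ ($g = 1368 \cdot 15 = 20520$)
$\frac{c{\left(-615 \right)}}{g} = \frac{\left(5 + \left(-615\right)^{2}\right)^{2}}{20520} = \left(5 + 378225\right)^{2} \cdot \frac{1}{20520} = 378230^{2} \cdot \frac{1}{20520} = 143057932900 \cdot \frac{1}{20520} = \frac{7152896645}{1026}$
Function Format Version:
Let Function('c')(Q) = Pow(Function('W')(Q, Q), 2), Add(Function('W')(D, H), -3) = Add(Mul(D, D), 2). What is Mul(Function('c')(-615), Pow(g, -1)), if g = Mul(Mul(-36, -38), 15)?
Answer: Rational(7152896645, 1026) ≈ 6.9716e+6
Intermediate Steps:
Function('W')(D, H) = Add(5, Pow(D, 2)) (Function('W')(D, H) = Add(3, Add(Mul(D, D), 2)) = Add(3, Add(Pow(D, 2), 2)) = Add(3, Add(2, Pow(D, 2))) = Add(5, Pow(D, 2)))
Function('c')(Q) = Pow(Add(5, Pow(Q, 2)), 2)
g = 20520 (g = Mul(1368, 15) = 20520)
Mul(Function('c')(-615), Pow(g, -1)) = Mul(Pow(Add(5, Pow(-615, 2)), 2), Pow(20520, -1)) = Mul(Pow(Add(5, 378225), 2), Rational(1, 20520)) = Mul(Pow(378230, 2), Rational(1, 20520)) = Mul(143057932900, Rational(1, 20520)) = Rational(7152896645, 1026)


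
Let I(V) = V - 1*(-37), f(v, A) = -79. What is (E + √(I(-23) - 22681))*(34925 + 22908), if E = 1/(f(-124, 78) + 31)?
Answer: -57833/48 + 57833*I*√22667 ≈ -1204.9 + 8.7071e+6*I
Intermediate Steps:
I(V) = 37 + V (I(V) = V + 37 = 37 + V)
E = -1/48 (E = 1/(-79 + 31) = 1/(-48) = -1/48 ≈ -0.020833)
(E + √(I(-23) - 22681))*(34925 + 22908) = (-1/48 + √((37 - 23) - 22681))*(34925 + 22908) = (-1/48 + √(14 - 22681))*57833 = (-1/48 + √(-22667))*57833 = (-1/48 + I*√22667)*57833 = -57833/48 + 57833*I*√22667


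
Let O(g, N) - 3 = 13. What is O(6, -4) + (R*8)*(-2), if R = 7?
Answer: -96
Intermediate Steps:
O(g, N) = 16 (O(g, N) = 3 + 13 = 16)
O(6, -4) + (R*8)*(-2) = 16 + (7*8)*(-2) = 16 + 56*(-2) = 16 - 112 = -96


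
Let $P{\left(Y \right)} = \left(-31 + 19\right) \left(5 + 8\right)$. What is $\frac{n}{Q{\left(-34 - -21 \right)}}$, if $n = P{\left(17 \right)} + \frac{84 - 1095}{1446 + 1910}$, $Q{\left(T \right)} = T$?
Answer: $\frac{524547}{43628} \approx 12.023$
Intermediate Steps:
$P{\left(Y \right)} = -156$ ($P{\left(Y \right)} = \left(-12\right) 13 = -156$)
$n = - \frac{524547}{3356}$ ($n = -156 + \frac{84 - 1095}{1446 + 1910} = -156 - \frac{1011}{3356} = - \frac{524547}{3356} \approx -156.3$)
$\frac{n}{Q{\left(-34 - -21 \right)}} = - \frac{524547}{3356 \left(-34 - -21\right)} = - \frac{524547}{3356 \left(-34 + 21\right)} = - \frac{524547}{3356 \left(-13\right)} = \left(- \frac{524547}{3356}\right) \left(- \frac{1}{13}\right) = \frac{524547}{43628}$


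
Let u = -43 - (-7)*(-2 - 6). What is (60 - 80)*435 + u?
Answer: -8799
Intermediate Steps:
u = -99 (u = -43 - (-7)*(-8) = -43 - 1*56 = -43 - 56 = -99)
(60 - 80)*435 + u = (60 - 80)*435 - 99 = -20*435 - 99 = -8700 - 99 = -8799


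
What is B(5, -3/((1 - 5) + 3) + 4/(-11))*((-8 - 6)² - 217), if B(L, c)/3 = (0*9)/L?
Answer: 0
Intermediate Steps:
B(L, c) = 0 (B(L, c) = 3*((0*9)/L) = 3*(0/L) = 3*0 = 0)
B(5, -3/((1 - 5) + 3) + 4/(-11))*((-8 - 6)² - 217) = 0*((-8 - 6)² - 217) = 0*((-14)² - 217) = 0*(196 - 217) = 0*(-21) = 0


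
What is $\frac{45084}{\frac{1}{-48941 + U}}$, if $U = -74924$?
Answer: $-5584329660$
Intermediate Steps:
$\frac{45084}{\frac{1}{-48941 + U}} = \frac{45084}{\frac{1}{-48941 - 74924}} = \frac{45084}{\frac{1}{-123865}} = \frac{45084}{- \frac{1}{123865}} = 45084 \left(-123865\right) = -5584329660$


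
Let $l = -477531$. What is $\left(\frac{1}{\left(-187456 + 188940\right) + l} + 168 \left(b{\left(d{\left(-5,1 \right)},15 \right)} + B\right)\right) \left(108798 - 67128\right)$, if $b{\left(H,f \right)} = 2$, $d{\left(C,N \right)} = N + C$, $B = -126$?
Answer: $- \frac{413241852745350}{476047} \approx -8.6807 \cdot 10^{8}$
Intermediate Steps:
$d{\left(C,N \right)} = C + N$
$\left(\frac{1}{\left(-187456 + 188940\right) + l} + 168 \left(b{\left(d{\left(-5,1 \right)},15 \right)} + B\right)\right) \left(108798 - 67128\right) = \left(\frac{1}{\left(-187456 + 188940\right) - 477531} + 168 \left(2 - 126\right)\right) \left(108798 - 67128\right) = \left(\frac{1}{1484 - 477531} + 168 \left(-124\right)\right) 41670 = \left(\frac{1}{-476047} - 20832\right) 41670 = \left(- \frac{1}{476047} - 20832\right) 41670 = \left(- \frac{9917011105}{476047}\right) 41670 = - \frac{413241852745350}{476047}$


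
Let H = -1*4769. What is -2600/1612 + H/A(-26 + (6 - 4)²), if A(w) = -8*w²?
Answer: -45761/120032 ≈ -0.38124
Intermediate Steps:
H = -4769
-2600/1612 + H/A(-26 + (6 - 4)²) = -2600/1612 - 4769*(-1/(8*(-26 + (6 - 4)²)²)) = -2600*1/1612 - 4769*(-1/(8*(-26 + 2²)²)) = -50/31 - 4769*(-1/(8*(-26 + 4)²)) = -50/31 - 4769/((-8*(-22)²)) = -50/31 - 4769/((-8*484)) = -50/31 - 4769/(-3872) = -50/31 - 4769*(-1/3872) = -50/31 + 4769/3872 = -45761/120032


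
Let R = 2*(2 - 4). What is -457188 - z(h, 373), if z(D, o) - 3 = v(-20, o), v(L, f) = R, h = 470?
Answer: -457187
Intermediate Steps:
R = -4 (R = 2*(-2) = -4)
v(L, f) = -4
z(D, o) = -1 (z(D, o) = 3 - 4 = -1)
-457188 - z(h, 373) = -457188 - 1*(-1) = -457188 + 1 = -457187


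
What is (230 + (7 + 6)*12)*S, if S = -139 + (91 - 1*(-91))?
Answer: 16598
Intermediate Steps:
S = 43 (S = -139 + (91 + 91) = -139 + 182 = 43)
(230 + (7 + 6)*12)*S = (230 + (7 + 6)*12)*43 = (230 + 13*12)*43 = (230 + 156)*43 = 386*43 = 16598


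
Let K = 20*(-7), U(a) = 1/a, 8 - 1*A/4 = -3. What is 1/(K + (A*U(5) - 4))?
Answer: -5/676 ≈ -0.0073965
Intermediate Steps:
A = 44 (A = 32 - 4*(-3) = 32 + 12 = 44)
K = -140
1/(K + (A*U(5) - 4)) = 1/(-140 + (44/5 - 4)) = 1/(-140 + 24/5) = 1/(-676/5) = -5/676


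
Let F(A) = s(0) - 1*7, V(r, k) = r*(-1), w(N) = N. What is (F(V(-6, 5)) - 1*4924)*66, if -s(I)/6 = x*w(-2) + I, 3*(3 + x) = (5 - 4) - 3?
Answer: -328350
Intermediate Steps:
x = -11/3 (x = -3 + ((5 - 4) - 3)/3 = -3 + (1 - 3)/3 = -3 + (⅓)*(-2) = -3 - ⅔ = -11/3 ≈ -3.6667)
s(I) = -44 - 6*I (s(I) = -6*(-11/3*(-2) + I) = -6*(22/3 + I) = -44 - 6*I)
V(r, k) = -r
F(A) = -51 (F(A) = (-44 - 6*0) - 1*7 = (-44 + 0) - 7 = -44 - 7 = -51)
(F(V(-6, 5)) - 1*4924)*66 = (-51 - 1*4924)*66 = (-51 - 4924)*66 = -4975*66 = -328350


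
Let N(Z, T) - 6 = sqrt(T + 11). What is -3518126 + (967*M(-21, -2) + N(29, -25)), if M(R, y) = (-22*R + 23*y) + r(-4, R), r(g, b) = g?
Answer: -3119716 + I*sqrt(14) ≈ -3.1197e+6 + 3.7417*I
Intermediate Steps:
M(R, y) = -4 - 22*R + 23*y (M(R, y) = (-22*R + 23*y) - 4 = -4 - 22*R + 23*y)
N(Z, T) = 6 + sqrt(11 + T) (N(Z, T) = 6 + sqrt(T + 11) = 6 + sqrt(11 + T))
-3518126 + (967*M(-21, -2) + N(29, -25)) = -3518126 + (967*(-4 - 22*(-21) + 23*(-2)) + (6 + sqrt(11 - 25))) = -3518126 + (967*(-4 + 462 - 46) + (6 + sqrt(-14))) = -3518126 + (967*412 + (6 + I*sqrt(14))) = -3518126 + (398404 + (6 + I*sqrt(14))) = -3518126 + (398410 + I*sqrt(14)) = -3119716 + I*sqrt(14)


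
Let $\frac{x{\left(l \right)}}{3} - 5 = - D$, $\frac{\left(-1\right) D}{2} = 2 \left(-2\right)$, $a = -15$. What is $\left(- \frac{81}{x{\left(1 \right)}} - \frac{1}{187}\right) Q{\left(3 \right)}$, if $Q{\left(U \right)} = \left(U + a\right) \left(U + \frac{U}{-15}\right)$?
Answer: $- \frac{282576}{935} \approx -302.22$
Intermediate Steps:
$D = 8$ ($D = - 2 \cdot 2 \left(-2\right) = \left(-2\right) \left(-4\right) = 8$)
$x{\left(l \right)} = -9$ ($x{\left(l \right)} = 15 + 3 \left(\left(-1\right) 8\right) = 15 + 3 \left(-8\right) = 15 - 24 = -9$)
$Q{\left(U \right)} = \frac{14 U \left(-15 + U\right)}{15}$ ($Q{\left(U \right)} = \left(U - 15\right) \left(U + \frac{U}{-15}\right) = \left(-15 + U\right) \left(U + U \left(- \frac{1}{15}\right)\right) = \left(-15 + U\right) \left(U - \frac{U}{15}\right) = \left(-15 + U\right) \frac{14 U}{15} = \frac{14 U \left(-15 + U\right)}{15}$)
$\left(- \frac{81}{x{\left(1 \right)}} - \frac{1}{187}\right) Q{\left(3 \right)} = \left(- \frac{81}{-9} - \frac{1}{187}\right) \frac{14}{15} \cdot 3 \left(-15 + 3\right) = \left(\left(-81\right) \left(- \frac{1}{9}\right) - \frac{1}{187}\right) \frac{14}{15} \cdot 3 \left(-12\right) = \left(9 - \frac{1}{187}\right) \left(- \frac{168}{5}\right) = \frac{1682}{187} \left(- \frac{168}{5}\right) = - \frac{282576}{935}$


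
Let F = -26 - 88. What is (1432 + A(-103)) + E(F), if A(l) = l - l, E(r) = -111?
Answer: 1321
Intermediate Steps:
F = -114
A(l) = 0
(1432 + A(-103)) + E(F) = (1432 + 0) - 111 = 1432 - 111 = 1321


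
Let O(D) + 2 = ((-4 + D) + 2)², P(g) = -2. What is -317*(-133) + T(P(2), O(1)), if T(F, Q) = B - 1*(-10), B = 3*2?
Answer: 42177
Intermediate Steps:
B = 6
O(D) = -2 + (-2 + D)² (O(D) = -2 + ((-4 + D) + 2)² = -2 + (-2 + D)²)
T(F, Q) = 16 (T(F, Q) = 6 - 1*(-10) = 6 + 10 = 16)
-317*(-133) + T(P(2), O(1)) = -317*(-133) + 16 = 42161 + 16 = 42177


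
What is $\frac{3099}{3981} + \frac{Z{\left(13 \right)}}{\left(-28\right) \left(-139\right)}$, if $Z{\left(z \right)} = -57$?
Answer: $\frac{3944797}{5164684} \approx 0.7638$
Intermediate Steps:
$\frac{3099}{3981} + \frac{Z{\left(13 \right)}}{\left(-28\right) \left(-139\right)} = \frac{3099}{3981} - \frac{57}{\left(-28\right) \left(-139\right)} = 3099 \cdot \frac{1}{3981} - \frac{57}{3892} = \frac{1033}{1327} - \frac{57}{3892} = \frac{3944797}{5164684}$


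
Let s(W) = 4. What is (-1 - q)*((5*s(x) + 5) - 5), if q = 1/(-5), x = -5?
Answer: -16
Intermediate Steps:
q = -⅕ (q = 1*(-⅕) = -⅕ ≈ -0.20000)
(-1 - q)*((5*s(x) + 5) - 5) = (-1 - 1*(-⅕))*((5*4 + 5) - 5) = (-1 + ⅕)*((20 + 5) - 5) = -4*(25 - 5)/5 = -⅘*20 = -16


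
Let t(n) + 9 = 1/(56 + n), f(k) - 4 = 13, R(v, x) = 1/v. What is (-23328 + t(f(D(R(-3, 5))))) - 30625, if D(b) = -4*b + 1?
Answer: -3939225/73 ≈ -53962.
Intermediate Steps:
D(b) = 1 - 4*b
f(k) = 17 (f(k) = 4 + 13 = 17)
t(n) = -9 + 1/(56 + n)
(-23328 + t(f(D(R(-3, 5))))) - 30625 = (-23328 + (-503 - 9*17)/(56 + 17)) - 30625 = (-23328 + (-503 - 153)/73) - 30625 = (-23328 + (1/73)*(-656)) - 30625 = (-23328 - 656/73) - 30625 = -1703600/73 - 30625 = -3939225/73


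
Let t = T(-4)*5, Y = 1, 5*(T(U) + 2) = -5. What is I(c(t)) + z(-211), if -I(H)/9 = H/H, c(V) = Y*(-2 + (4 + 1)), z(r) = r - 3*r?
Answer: 413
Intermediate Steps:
T(U) = -3 (T(U) = -2 + (⅕)*(-5) = -2 - 1 = -3)
z(r) = -2*r
t = -15 (t = -3*5 = -15)
c(V) = 3 (c(V) = 1*(-2 + (4 + 1)) = 1*(-2 + 5) = 1*3 = 3)
I(H) = -9 (I(H) = -9*H/H = -9*1 = -9)
I(c(t)) + z(-211) = -9 - 2*(-211) = -9 + 422 = 413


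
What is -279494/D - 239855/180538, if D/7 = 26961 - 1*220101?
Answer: -34227484391/30510470655 ≈ -1.1218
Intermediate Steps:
D = -1351980 (D = 7*(26961 - 1*220101) = 7*(26961 - 220101) = 7*(-193140) = -1351980)
-279494/D - 239855/180538 = -279494/(-1351980) - 239855/180538 = -279494*(-1/1351980) - 239855*1/180538 = 139747/675990 - 239855/180538 = -34227484391/30510470655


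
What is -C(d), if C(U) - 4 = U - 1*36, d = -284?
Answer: 316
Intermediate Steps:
C(U) = -32 + U (C(U) = 4 + (U - 1*36) = 4 + (U - 36) = 4 + (-36 + U) = -32 + U)
-C(d) = -(-32 - 284) = -1*(-316) = 316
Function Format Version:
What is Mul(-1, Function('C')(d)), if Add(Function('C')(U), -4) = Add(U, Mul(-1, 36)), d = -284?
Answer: 316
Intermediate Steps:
Function('C')(U) = Add(-32, U) (Function('C')(U) = Add(4, Add(U, Mul(-1, 36))) = Add(4, Add(U, -36)) = Add(4, Add(-36, U)) = Add(-32, U))
Mul(-1, Function('C')(d)) = Mul(-1, Add(-32, -284)) = Mul(-1, -316) = 316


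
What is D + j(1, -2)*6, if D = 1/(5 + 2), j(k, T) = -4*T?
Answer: 337/7 ≈ 48.143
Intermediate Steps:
D = 1/7 ≈ 0.14286
D + j(1, -2)*6 = 1/7 - 4*(-2)*6 = 1/7 + 8*6 = 1/7 + 48 = 337/7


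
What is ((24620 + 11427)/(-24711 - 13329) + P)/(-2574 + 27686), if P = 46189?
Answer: 1756993513/955260480 ≈ 1.8393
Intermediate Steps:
((24620 + 11427)/(-24711 - 13329) + P)/(-2574 + 27686) = ((24620 + 11427)/(-24711 - 13329) + 46189)/(-2574 + 27686) = (36047/(-38040) + 46189)/25112 = (36047*(-1/38040) + 46189)*(1/25112) = (-36047/38040 + 46189)*(1/25112) = (1756993513/38040)*(1/25112) = 1756993513/955260480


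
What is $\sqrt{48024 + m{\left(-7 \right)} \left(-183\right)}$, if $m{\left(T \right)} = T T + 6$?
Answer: $\sqrt{37959} \approx 194.83$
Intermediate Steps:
$m{\left(T \right)} = 6 + T^{2}$ ($m{\left(T \right)} = T^{2} + 6 = 6 + T^{2}$)
$\sqrt{48024 + m{\left(-7 \right)} \left(-183\right)} = \sqrt{48024 + \left(6 + \left(-7\right)^{2}\right) \left(-183\right)} = \sqrt{48024 + \left(6 + 49\right) \left(-183\right)} = \sqrt{48024 + 55 \left(-183\right)} = \sqrt{48024 - 10065} = \sqrt{37959}$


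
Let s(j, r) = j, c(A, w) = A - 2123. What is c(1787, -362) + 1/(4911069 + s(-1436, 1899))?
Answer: -1649636687/4909633 ≈ -336.00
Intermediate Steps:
c(A, w) = -2123 + A
c(1787, -362) + 1/(4911069 + s(-1436, 1899)) = (-2123 + 1787) + 1/(4911069 - 1436) = -336 + 1/4909633 = -1649636687/4909633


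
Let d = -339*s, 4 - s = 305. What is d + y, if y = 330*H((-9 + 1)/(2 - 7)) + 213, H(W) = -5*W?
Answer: 99612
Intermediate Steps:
s = -301 (s = 4 - 1*305 = 4 - 305 = -301)
y = -2427 (y = 330*(-5*(-9 + 1)/(2 - 7)) + 213 = 330*(-(-40)/(-5)) + 213 = 330*(-(-40)*(-1)/5) + 213 = 330*(-5*8/5) + 213 = 330*(-8) + 213 = -2640 + 213 = -2427)
d = 102039 (d = -339*(-301) = 102039)
d + y = 102039 - 2427 = 99612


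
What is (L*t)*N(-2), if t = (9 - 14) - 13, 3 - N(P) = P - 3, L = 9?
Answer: -1296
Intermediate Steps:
N(P) = 6 - P (N(P) = 3 - (P - 3) = 3 - (-3 + P) = 3 + (3 - P) = 6 - P)
t = -18 (t = -5 - 13 = -18)
(L*t)*N(-2) = (9*(-18))*(6 - 1*(-2)) = -162*(6 + 2) = -162*8 = -1296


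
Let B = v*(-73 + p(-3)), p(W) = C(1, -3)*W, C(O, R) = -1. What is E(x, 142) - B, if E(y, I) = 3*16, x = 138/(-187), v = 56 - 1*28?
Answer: 2008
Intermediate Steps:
v = 28 (v = 56 - 28 = 28)
x = -138/187 (x = 138*(-1/187) = -138/187 ≈ -0.73797)
p(W) = -W
E(y, I) = 48
B = -1960 (B = 28*(-73 - 1*(-3)) = 28*(-73 + 3) = 28*(-70) = -1960)
E(x, 142) - B = 48 - 1*(-1960) = 48 + 1960 = 2008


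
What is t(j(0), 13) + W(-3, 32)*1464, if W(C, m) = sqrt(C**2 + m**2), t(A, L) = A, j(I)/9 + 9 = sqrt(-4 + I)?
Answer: -81 + 18*I + 1464*sqrt(1033) ≈ 46972.0 + 18.0*I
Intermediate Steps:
j(I) = -81 + 9*sqrt(-4 + I)
t(j(0), 13) + W(-3, 32)*1464 = (-81 + 9*sqrt(-4 + 0)) + sqrt((-3)**2 + 32**2)*1464 = (-81 + 9*sqrt(-4)) + sqrt(9 + 1024)*1464 = (-81 + 9*(2*I)) + sqrt(1033)*1464 = (-81 + 18*I) + 1464*sqrt(1033) = -81 + 18*I + 1464*sqrt(1033)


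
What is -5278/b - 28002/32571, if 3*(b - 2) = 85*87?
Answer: -80330224/26784219 ≈ -2.9992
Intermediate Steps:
b = 2467 (b = 2 + (85*87)/3 = 2 + (⅓)*7395 = 2 + 2465 = 2467)
-5278/b - 28002/32571 = -5278/2467 - 28002/32571 = -5278*1/2467 - 28002*1/32571 = -5278/2467 - 9334/10857 = -80330224/26784219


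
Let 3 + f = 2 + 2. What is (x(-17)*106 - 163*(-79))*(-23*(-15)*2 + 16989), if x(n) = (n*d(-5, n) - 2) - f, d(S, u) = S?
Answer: 381318351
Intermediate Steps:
f = 1 (f = -3 + (2 + 2) = -3 + 4 = 1)
x(n) = -3 - 5*n (x(n) = (n*(-5) - 2) - 1*1 = (-5*n - 2) - 1 = (-2 - 5*n) - 1 = -3 - 5*n)
(x(-17)*106 - 163*(-79))*(-23*(-15)*2 + 16989) = ((-3 - 5*(-17))*106 - 163*(-79))*(-23*(-15)*2 + 16989) = ((-3 + 85)*106 + 12877)*(345*2 + 16989) = (82*106 + 12877)*(690 + 16989) = (8692 + 12877)*17679 = 21569*17679 = 381318351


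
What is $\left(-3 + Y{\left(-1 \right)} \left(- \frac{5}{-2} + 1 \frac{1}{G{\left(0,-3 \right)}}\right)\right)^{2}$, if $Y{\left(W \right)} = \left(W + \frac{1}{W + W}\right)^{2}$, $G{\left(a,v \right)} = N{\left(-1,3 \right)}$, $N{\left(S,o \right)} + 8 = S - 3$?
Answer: $\frac{1521}{256} \approx 5.9414$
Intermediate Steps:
$N{\left(S,o \right)} = -11 + S$ ($N{\left(S,o \right)} = -8 + \left(S - 3\right) = -8 + \left(-3 + S\right) = -11 + S$)
$G{\left(a,v \right)} = -12$ ($G{\left(a,v \right)} = -11 - 1 = -12$)
$Y{\left(W \right)} = \left(W + \frac{1}{2 W}\right)^{2}$
$\left(-3 + Y{\left(-1 \right)} \left(- \frac{5}{-2} + 1 \frac{1}{G{\left(0,-3 \right)}}\right)\right)^{2} = \left(-3 + \frac{\left(1 + 2 \left(-1\right)^{2}\right)^{2}}{4 \cdot 1} \left(- \frac{5}{-2} + 1 \frac{1}{-12}\right)\right)^{2} = \left(-3 + \frac{1}{4} \cdot 1 \left(1 + 2 \cdot 1\right)^{2} \left(\left(-5\right) \left(- \frac{1}{2}\right) + 1 \left(- \frac{1}{12}\right)\right)\right)^{2} = \left(-3 + \frac{1}{4} \cdot 1 \left(1 + 2\right)^{2} \left(\frac{5}{2} - \frac{1}{12}\right)\right)^{2} = \left(-3 + \frac{1}{4} \cdot 1 \cdot 3^{2} \cdot \frac{29}{12}\right)^{2} = \left(-3 + \frac{1}{4} \cdot 1 \cdot 9 \cdot \frac{29}{12}\right)^{2} = \left(-3 + \frac{9}{4} \cdot \frac{29}{12}\right)^{2} = \left(-3 + \frac{87}{16}\right)^{2} = \left(\frac{39}{16}\right)^{2} = \frac{1521}{256}$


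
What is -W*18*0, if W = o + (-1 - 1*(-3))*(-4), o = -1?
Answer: 0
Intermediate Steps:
W = -9 (W = -1 + (-1 - 1*(-3))*(-4) = -1 + (-1 + 3)*(-4) = -1 + 2*(-4) = -1 - 8 = -9)
-W*18*0 = -(-9*18)*0 = -(-162)*0 = -1*0 = 0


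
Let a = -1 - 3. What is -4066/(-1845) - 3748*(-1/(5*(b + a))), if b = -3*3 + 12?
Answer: -1378946/1845 ≈ -747.40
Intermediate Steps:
a = -4
b = 3 (b = -9 + 12 = 3)
-4066/(-1845) - 3748*(-1/(5*(b + a))) = -4066/(-1845) - 3748*(-1/(5*(3 - 4))) = -4066*(-1/1845) - 3748/((-1*(-5))) = 4066/1845 - 3748/5 = -1378946/1845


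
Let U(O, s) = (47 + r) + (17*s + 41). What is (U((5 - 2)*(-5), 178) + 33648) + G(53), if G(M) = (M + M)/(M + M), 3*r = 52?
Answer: 110341/3 ≈ 36780.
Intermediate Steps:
r = 52/3 (r = (⅓)*52 = 52/3 ≈ 17.333)
G(M) = 1 (G(M) = (2*M)/((2*M)) = (2*M)*(1/(2*M)) = 1)
U(O, s) = 316/3 + 17*s (U(O, s) = (47 + 52/3) + (17*s + 41) = 193/3 + (41 + 17*s) = 316/3 + 17*s)
(U((5 - 2)*(-5), 178) + 33648) + G(53) = ((316/3 + 17*178) + 33648) + 1 = ((316/3 + 3026) + 33648) + 1 = (9394/3 + 33648) + 1 = 110338/3 + 1 = 110341/3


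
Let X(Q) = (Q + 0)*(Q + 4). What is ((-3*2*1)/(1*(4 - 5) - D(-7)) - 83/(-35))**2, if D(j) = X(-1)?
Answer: 484/1225 ≈ 0.39510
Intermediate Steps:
X(Q) = Q*(4 + Q)
D(j) = -3 (D(j) = -(4 - 1) = -1*3 = -3)
((-3*2*1)/(1*(4 - 5) - D(-7)) - 83/(-35))**2 = ((-3*2*1)/(1*(4 - 5) - 1*(-3)) - 83/(-35))**2 = ((-6*1)/(1*(-1) + 3) - 83*(-1/35))**2 = (-6/(-1 + 3) + 83/35)**2 = (-6/2 + 83/35)**2 = (-6*1/2 + 83/35)**2 = (-3 + 83/35)**2 = (-22/35)**2 = 484/1225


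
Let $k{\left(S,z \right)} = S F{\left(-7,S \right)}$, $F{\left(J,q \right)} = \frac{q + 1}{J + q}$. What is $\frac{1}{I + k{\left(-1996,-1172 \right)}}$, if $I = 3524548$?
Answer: $\frac{2003}{7055687624} \approx 2.8388 \cdot 10^{-7}$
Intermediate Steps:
$F{\left(J,q \right)} = \frac{1 + q}{J + q}$
$k{\left(S,z \right)} = \frac{S \left(1 + S\right)}{-7 + S}$ ($k{\left(S,z \right)} = S \frac{1 + S}{-7 + S} = \frac{S \left(1 + S\right)}{-7 + S}$)
$\frac{1}{I + k{\left(-1996,-1172 \right)}} = \frac{1}{3524548 - \frac{1996 \left(1 - 1996\right)}{-7 - 1996}} = \frac{1}{3524548 - 1996 \frac{1}{-2003} \left(-1995\right)} = \frac{1}{3524548 - \left(- \frac{1996}{2003}\right) \left(-1995\right)} = \frac{1}{3524548 - \frac{3982020}{2003}} = \frac{1}{\frac{7055687624}{2003}} = \frac{2003}{7055687624}$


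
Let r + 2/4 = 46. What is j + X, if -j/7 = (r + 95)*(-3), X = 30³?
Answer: 59901/2 ≈ 29951.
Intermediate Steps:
r = 91/2 (r = -½ + 46 = 91/2 ≈ 45.500)
X = 27000
j = 5901/2 (j = -7*(91/2 + 95)*(-3) = -1967*(-3)/2 = -7*(-843/2) = 5901/2 ≈ 2950.5)
j + X = 5901/2 + 27000 = 59901/2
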